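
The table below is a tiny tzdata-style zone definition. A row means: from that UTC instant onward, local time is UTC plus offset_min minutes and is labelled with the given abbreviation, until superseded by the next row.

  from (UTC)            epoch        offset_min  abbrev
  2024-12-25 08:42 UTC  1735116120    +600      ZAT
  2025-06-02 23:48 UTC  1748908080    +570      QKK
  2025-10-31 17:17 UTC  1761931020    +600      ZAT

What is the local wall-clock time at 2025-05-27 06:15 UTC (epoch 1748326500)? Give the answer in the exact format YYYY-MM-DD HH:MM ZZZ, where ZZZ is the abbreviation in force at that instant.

Query: 2025-05-27 06:15 UTC
Rule 1/3 (ZAT, +10:00): 2024-12-25 08:42 UTC ≤ query < 2025-06-02 23:48 UTC
6·60 + 15 + 600 = 975 min
975 = 0·1440 + 975; 975 = 16·60 + 15 → 16:15, same day
→ 2025-05-27 16:15 ZAT

2025-05-27 16:15 ZAT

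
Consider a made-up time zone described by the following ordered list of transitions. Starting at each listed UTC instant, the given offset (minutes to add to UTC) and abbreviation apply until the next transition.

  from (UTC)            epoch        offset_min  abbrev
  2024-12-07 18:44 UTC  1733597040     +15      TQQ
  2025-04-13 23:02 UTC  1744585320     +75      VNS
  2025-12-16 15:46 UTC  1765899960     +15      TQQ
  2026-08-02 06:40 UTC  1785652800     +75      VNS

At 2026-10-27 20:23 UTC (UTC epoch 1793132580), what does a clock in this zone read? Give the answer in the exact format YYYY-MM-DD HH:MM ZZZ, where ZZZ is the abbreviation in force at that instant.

Query: 2026-10-27 20:23 UTC
Rule 4/4 (VNS, +01:15): 2026-08-02 06:40 UTC ≤ query < +∞
20·60 + 23 + 75 = 1298 min
1298 = 0·1440 + 1298; 1298 = 21·60 + 38 → 21:38, same day
→ 2026-10-27 21:38 VNS

2026-10-27 21:38 VNS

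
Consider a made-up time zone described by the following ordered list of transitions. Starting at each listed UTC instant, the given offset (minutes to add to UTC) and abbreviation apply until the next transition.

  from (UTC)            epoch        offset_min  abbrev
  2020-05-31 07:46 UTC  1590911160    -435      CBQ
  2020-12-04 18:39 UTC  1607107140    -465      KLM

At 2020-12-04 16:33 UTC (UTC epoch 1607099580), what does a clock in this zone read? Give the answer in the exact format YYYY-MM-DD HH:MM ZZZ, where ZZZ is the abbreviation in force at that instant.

2020-12-04 09:18 CBQ

Query: 2020-12-04 16:33 UTC
Rule 1/2 (CBQ, -07:15): 2020-05-31 07:46 UTC ≤ query < 2020-12-04 18:39 UTC
16·60 + 33 - 435 = 558 min
558 = 0·1440 + 558; 558 = 9·60 + 18 → 09:18, same day
→ 2020-12-04 09:18 CBQ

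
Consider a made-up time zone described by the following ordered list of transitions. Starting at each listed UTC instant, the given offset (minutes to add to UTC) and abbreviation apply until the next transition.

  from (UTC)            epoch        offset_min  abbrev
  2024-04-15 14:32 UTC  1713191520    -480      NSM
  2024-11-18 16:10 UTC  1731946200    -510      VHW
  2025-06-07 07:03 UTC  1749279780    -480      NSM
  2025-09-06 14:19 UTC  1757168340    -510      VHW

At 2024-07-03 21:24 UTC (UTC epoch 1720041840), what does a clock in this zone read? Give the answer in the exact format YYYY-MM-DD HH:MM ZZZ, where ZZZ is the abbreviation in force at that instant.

Query: 2024-07-03 21:24 UTC
Rule 1/4 (NSM, -08:00): 2024-04-15 14:32 UTC ≤ query < 2024-11-18 16:10 UTC
21·60 + 24 - 480 = 804 min
804 = 0·1440 + 804; 804 = 13·60 + 24 → 13:24, same day
→ 2024-07-03 13:24 NSM

2024-07-03 13:24 NSM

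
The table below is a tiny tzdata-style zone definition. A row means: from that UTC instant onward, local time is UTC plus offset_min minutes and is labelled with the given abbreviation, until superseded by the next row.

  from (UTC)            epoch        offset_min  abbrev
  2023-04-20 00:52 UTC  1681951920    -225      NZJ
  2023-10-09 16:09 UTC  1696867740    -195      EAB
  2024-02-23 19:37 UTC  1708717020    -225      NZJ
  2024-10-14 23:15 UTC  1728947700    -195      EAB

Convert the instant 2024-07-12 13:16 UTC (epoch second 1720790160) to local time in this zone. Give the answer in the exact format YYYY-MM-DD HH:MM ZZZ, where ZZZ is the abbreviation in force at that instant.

2024-07-12 09:31 NZJ

Query: 2024-07-12 13:16 UTC
Rule 3/4 (NZJ, -03:45): 2024-02-23 19:37 UTC ≤ query < 2024-10-14 23:15 UTC
13·60 + 16 - 225 = 571 min
571 = 0·1440 + 571; 571 = 9·60 + 31 → 09:31, same day
→ 2024-07-12 09:31 NZJ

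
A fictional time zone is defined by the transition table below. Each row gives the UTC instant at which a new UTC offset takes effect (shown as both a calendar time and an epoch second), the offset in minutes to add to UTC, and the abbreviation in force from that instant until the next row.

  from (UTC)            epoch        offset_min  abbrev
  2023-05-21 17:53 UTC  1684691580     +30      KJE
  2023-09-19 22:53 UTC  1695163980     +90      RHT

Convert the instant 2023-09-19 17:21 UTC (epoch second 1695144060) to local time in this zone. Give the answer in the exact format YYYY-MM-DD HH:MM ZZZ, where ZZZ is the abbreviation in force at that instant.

Query: 2023-09-19 17:21 UTC
Rule 1/2 (KJE, +00:30): 2023-05-21 17:53 UTC ≤ query < 2023-09-19 22:53 UTC
17·60 + 21 + 30 = 1071 min
1071 = 0·1440 + 1071; 1071 = 17·60 + 51 → 17:51, same day
→ 2023-09-19 17:51 KJE

2023-09-19 17:51 KJE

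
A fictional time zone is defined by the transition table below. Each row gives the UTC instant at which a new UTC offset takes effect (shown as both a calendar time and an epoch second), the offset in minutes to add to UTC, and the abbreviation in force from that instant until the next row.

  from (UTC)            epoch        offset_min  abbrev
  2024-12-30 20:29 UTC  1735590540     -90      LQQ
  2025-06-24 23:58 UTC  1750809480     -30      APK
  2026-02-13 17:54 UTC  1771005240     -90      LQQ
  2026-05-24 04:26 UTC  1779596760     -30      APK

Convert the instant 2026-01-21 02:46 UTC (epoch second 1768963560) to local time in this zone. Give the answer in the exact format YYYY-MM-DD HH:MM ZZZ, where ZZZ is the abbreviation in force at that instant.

Query: 2026-01-21 02:46 UTC
Rule 2/4 (APK, -00:30): 2025-06-24 23:58 UTC ≤ query < 2026-02-13 17:54 UTC
2·60 + 46 - 30 = 136 min
136 = 0·1440 + 136; 136 = 2·60 + 16 → 02:16, same day
→ 2026-01-21 02:16 APK

2026-01-21 02:16 APK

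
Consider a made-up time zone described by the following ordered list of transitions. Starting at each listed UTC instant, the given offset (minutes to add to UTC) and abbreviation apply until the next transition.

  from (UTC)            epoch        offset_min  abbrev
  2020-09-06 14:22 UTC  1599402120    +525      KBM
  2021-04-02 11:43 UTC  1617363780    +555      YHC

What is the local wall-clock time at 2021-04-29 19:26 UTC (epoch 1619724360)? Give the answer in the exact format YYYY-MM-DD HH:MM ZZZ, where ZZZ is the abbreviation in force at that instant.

2021-04-30 04:41 YHC

Query: 2021-04-29 19:26 UTC
Rule 2/2 (YHC, +09:15): 2021-04-02 11:43 UTC ≤ query < +∞
19·60 + 26 + 555 = 1721 min
1721 = 1·1440 + 281; 281 = 4·60 + 41 → 04:41, 2021-04-29 + 1 day = 2021-04-30
→ 2021-04-30 04:41 YHC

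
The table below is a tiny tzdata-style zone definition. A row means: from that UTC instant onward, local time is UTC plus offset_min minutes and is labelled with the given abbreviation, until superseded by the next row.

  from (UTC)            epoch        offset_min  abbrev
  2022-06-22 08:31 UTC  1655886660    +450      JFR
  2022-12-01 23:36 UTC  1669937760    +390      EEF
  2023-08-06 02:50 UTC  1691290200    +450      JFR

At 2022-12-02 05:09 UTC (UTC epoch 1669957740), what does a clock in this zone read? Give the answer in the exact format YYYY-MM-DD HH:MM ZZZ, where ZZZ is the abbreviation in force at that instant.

2022-12-02 11:39 EEF

Query: 2022-12-02 05:09 UTC
Rule 2/3 (EEF, +06:30): 2022-12-01 23:36 UTC ≤ query < 2023-08-06 02:50 UTC
5·60 + 9 + 390 = 699 min
699 = 0·1440 + 699; 699 = 11·60 + 39 → 11:39, same day
→ 2022-12-02 11:39 EEF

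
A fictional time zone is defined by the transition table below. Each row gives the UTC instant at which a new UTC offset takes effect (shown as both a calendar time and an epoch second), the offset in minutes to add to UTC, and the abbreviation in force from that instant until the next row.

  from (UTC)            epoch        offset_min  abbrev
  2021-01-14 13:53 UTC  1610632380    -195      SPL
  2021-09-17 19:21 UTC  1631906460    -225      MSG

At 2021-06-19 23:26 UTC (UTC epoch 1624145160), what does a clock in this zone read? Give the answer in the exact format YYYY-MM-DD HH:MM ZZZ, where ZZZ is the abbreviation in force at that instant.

2021-06-19 20:11 SPL

Query: 2021-06-19 23:26 UTC
Rule 1/2 (SPL, -03:15): 2021-01-14 13:53 UTC ≤ query < 2021-09-17 19:21 UTC
23·60 + 26 - 195 = 1211 min
1211 = 0·1440 + 1211; 1211 = 20·60 + 11 → 20:11, same day
→ 2021-06-19 20:11 SPL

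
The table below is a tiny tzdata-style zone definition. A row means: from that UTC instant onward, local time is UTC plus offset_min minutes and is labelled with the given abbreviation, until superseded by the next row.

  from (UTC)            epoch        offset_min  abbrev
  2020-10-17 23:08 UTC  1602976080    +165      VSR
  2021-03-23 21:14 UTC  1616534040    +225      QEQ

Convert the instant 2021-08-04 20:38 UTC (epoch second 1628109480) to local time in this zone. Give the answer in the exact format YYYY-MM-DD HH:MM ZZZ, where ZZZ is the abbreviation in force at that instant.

2021-08-05 00:23 QEQ

Query: 2021-08-04 20:38 UTC
Rule 2/2 (QEQ, +03:45): 2021-03-23 21:14 UTC ≤ query < +∞
20·60 + 38 + 225 = 1463 min
1463 = 1·1440 + 23; 23 = 0·60 + 23 → 00:23, 2021-08-04 + 1 day = 2021-08-05
→ 2021-08-05 00:23 QEQ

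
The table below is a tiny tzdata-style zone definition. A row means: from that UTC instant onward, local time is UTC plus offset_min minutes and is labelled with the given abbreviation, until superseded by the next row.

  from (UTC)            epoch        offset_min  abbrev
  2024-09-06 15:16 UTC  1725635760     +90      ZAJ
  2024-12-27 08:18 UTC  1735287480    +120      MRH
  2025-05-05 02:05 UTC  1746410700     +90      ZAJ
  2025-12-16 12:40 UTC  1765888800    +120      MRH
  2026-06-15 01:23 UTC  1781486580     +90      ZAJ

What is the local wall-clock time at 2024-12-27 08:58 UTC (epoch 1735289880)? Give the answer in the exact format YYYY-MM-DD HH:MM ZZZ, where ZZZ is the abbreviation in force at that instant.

2024-12-27 10:58 MRH

Query: 2024-12-27 08:58 UTC
Rule 2/5 (MRH, +02:00): 2024-12-27 08:18 UTC ≤ query < 2025-05-05 02:05 UTC
8·60 + 58 + 120 = 658 min
658 = 0·1440 + 658; 658 = 10·60 + 58 → 10:58, same day
→ 2024-12-27 10:58 MRH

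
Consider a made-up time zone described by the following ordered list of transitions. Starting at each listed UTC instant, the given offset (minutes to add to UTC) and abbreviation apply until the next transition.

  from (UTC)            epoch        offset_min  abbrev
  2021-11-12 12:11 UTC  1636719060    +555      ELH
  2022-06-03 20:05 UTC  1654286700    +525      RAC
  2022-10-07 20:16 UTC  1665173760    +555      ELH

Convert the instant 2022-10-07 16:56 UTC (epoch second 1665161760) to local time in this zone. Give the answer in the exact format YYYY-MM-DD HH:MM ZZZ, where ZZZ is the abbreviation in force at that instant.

Query: 2022-10-07 16:56 UTC
Rule 2/3 (RAC, +08:45): 2022-06-03 20:05 UTC ≤ query < 2022-10-07 20:16 UTC
16·60 + 56 + 525 = 1541 min
1541 = 1·1440 + 101; 101 = 1·60 + 41 → 01:41, 2022-10-07 + 1 day = 2022-10-08
→ 2022-10-08 01:41 RAC

2022-10-08 01:41 RAC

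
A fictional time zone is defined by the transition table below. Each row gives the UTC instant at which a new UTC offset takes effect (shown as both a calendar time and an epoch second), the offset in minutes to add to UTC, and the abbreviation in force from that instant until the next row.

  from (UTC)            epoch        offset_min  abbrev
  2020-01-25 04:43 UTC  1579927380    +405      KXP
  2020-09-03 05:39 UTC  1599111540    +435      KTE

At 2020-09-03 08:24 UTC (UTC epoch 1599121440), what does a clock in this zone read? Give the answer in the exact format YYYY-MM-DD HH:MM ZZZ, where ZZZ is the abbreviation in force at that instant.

2020-09-03 15:39 KTE

Query: 2020-09-03 08:24 UTC
Rule 2/2 (KTE, +07:15): 2020-09-03 05:39 UTC ≤ query < +∞
8·60 + 24 + 435 = 939 min
939 = 0·1440 + 939; 939 = 15·60 + 39 → 15:39, same day
→ 2020-09-03 15:39 KTE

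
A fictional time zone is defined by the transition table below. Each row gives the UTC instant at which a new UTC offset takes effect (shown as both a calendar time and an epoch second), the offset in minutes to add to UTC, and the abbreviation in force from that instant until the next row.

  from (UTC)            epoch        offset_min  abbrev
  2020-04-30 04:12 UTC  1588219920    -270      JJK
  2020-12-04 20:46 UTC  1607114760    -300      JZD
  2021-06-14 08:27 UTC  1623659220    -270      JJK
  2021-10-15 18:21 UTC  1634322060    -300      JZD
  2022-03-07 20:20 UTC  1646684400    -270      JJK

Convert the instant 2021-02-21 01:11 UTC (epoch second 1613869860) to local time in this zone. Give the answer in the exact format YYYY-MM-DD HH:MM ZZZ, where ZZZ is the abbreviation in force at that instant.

2021-02-20 20:11 JZD

Query: 2021-02-21 01:11 UTC
Rule 2/5 (JZD, -05:00): 2020-12-04 20:46 UTC ≤ query < 2021-06-14 08:27 UTC
1·60 + 11 - 300 = -229 min
-229 = -1·1440 + 1211; 1211 = 20·60 + 11 → 20:11, 2021-02-21 - 1 day = 2021-02-20
→ 2021-02-20 20:11 JZD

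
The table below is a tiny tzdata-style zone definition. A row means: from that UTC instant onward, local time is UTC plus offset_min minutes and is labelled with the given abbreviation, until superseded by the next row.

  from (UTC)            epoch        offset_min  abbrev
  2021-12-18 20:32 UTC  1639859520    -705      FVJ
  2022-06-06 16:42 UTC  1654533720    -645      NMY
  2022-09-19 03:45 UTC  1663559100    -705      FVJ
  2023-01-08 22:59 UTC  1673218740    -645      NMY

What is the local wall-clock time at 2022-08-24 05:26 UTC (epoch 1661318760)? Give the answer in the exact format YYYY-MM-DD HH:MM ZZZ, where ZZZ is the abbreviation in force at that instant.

Query: 2022-08-24 05:26 UTC
Rule 2/4 (NMY, -10:45): 2022-06-06 16:42 UTC ≤ query < 2022-09-19 03:45 UTC
5·60 + 26 - 645 = -319 min
-319 = -1·1440 + 1121; 1121 = 18·60 + 41 → 18:41, 2022-08-24 - 1 day = 2022-08-23
→ 2022-08-23 18:41 NMY

2022-08-23 18:41 NMY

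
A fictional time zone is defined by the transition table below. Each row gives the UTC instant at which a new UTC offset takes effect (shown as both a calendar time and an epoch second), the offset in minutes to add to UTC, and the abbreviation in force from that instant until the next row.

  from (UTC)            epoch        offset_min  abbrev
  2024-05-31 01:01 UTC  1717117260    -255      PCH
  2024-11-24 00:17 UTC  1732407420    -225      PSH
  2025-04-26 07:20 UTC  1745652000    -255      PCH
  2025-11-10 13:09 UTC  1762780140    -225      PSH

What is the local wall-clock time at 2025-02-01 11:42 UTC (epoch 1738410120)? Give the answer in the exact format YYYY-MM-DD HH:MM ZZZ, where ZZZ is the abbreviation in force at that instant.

Query: 2025-02-01 11:42 UTC
Rule 2/4 (PSH, -03:45): 2024-11-24 00:17 UTC ≤ query < 2025-04-26 07:20 UTC
11·60 + 42 - 225 = 477 min
477 = 0·1440 + 477; 477 = 7·60 + 57 → 07:57, same day
→ 2025-02-01 07:57 PSH

2025-02-01 07:57 PSH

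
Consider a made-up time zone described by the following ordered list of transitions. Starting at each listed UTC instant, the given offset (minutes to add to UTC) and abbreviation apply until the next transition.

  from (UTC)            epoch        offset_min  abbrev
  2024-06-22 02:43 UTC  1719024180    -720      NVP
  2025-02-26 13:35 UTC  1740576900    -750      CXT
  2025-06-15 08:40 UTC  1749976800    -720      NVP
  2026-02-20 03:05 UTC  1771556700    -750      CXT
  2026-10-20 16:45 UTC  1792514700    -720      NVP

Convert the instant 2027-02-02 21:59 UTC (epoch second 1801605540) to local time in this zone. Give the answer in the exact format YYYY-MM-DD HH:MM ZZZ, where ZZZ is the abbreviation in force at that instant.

Query: 2027-02-02 21:59 UTC
Rule 5/5 (NVP, -12:00): 2026-10-20 16:45 UTC ≤ query < +∞
21·60 + 59 - 720 = 599 min
599 = 0·1440 + 599; 599 = 9·60 + 59 → 09:59, same day
→ 2027-02-02 09:59 NVP

2027-02-02 09:59 NVP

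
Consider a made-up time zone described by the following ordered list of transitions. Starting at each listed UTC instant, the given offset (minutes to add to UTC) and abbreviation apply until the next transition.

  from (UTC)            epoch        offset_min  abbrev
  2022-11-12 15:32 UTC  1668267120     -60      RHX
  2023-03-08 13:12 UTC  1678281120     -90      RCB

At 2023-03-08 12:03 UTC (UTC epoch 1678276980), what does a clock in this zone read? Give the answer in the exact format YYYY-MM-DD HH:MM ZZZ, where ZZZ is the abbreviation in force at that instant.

Query: 2023-03-08 12:03 UTC
Rule 1/2 (RHX, -01:00): 2022-11-12 15:32 UTC ≤ query < 2023-03-08 13:12 UTC
12·60 + 3 - 60 = 663 min
663 = 0·1440 + 663; 663 = 11·60 + 3 → 11:03, same day
→ 2023-03-08 11:03 RHX

2023-03-08 11:03 RHX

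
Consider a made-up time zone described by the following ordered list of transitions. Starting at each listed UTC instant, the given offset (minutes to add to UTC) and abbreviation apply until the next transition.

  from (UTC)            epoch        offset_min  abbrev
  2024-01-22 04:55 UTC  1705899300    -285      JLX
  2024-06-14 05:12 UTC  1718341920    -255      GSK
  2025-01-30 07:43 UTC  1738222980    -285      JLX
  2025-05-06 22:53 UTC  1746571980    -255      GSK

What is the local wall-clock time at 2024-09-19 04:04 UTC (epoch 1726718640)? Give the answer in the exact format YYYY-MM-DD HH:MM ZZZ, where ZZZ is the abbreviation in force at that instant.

Query: 2024-09-19 04:04 UTC
Rule 2/4 (GSK, -04:15): 2024-06-14 05:12 UTC ≤ query < 2025-01-30 07:43 UTC
4·60 + 4 - 255 = -11 min
-11 = -1·1440 + 1429; 1429 = 23·60 + 49 → 23:49, 2024-09-19 - 1 day = 2024-09-18
→ 2024-09-18 23:49 GSK

2024-09-18 23:49 GSK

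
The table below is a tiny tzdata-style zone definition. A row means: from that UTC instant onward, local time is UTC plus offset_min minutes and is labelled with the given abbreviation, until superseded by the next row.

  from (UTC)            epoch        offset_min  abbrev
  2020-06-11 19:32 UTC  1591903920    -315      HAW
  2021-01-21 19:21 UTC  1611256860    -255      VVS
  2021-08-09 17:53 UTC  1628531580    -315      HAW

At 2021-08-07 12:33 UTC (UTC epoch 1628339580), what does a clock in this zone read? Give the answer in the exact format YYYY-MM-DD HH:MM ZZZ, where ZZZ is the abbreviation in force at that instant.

Query: 2021-08-07 12:33 UTC
Rule 2/3 (VVS, -04:15): 2021-01-21 19:21 UTC ≤ query < 2021-08-09 17:53 UTC
12·60 + 33 - 255 = 498 min
498 = 0·1440 + 498; 498 = 8·60 + 18 → 08:18, same day
→ 2021-08-07 08:18 VVS

2021-08-07 08:18 VVS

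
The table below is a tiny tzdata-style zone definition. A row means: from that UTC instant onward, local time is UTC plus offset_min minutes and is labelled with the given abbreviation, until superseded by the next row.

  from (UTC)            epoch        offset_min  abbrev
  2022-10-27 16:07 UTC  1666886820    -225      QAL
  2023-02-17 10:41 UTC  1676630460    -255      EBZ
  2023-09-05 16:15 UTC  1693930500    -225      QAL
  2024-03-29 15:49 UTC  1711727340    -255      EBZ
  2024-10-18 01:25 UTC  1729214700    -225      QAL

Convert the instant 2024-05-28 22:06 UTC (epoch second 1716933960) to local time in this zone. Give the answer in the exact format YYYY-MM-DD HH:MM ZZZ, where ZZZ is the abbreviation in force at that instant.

Query: 2024-05-28 22:06 UTC
Rule 4/5 (EBZ, -04:15): 2024-03-29 15:49 UTC ≤ query < 2024-10-18 01:25 UTC
22·60 + 6 - 255 = 1071 min
1071 = 0·1440 + 1071; 1071 = 17·60 + 51 → 17:51, same day
→ 2024-05-28 17:51 EBZ

2024-05-28 17:51 EBZ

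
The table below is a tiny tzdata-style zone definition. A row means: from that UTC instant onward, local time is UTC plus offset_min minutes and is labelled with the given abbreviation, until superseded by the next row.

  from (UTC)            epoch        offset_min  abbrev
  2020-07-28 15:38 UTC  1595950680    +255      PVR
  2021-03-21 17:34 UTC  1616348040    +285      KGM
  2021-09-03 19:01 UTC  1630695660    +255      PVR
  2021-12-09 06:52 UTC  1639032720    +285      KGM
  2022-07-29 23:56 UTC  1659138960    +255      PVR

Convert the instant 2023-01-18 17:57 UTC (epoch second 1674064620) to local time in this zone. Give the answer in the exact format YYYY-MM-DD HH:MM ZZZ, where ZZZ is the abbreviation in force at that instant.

Query: 2023-01-18 17:57 UTC
Rule 5/5 (PVR, +04:15): 2022-07-29 23:56 UTC ≤ query < +∞
17·60 + 57 + 255 = 1332 min
1332 = 0·1440 + 1332; 1332 = 22·60 + 12 → 22:12, same day
→ 2023-01-18 22:12 PVR

2023-01-18 22:12 PVR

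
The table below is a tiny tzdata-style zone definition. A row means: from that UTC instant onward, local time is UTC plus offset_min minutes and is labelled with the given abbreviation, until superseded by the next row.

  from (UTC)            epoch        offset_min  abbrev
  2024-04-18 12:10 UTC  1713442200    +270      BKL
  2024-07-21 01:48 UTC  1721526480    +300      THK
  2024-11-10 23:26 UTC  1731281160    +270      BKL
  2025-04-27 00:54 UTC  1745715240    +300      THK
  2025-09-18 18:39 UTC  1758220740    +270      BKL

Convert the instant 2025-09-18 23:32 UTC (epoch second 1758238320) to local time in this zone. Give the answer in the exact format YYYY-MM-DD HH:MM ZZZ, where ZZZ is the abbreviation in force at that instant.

Query: 2025-09-18 23:32 UTC
Rule 5/5 (BKL, +04:30): 2025-09-18 18:39 UTC ≤ query < +∞
23·60 + 32 + 270 = 1682 min
1682 = 1·1440 + 242; 242 = 4·60 + 2 → 04:02, 2025-09-18 + 1 day = 2025-09-19
→ 2025-09-19 04:02 BKL

2025-09-19 04:02 BKL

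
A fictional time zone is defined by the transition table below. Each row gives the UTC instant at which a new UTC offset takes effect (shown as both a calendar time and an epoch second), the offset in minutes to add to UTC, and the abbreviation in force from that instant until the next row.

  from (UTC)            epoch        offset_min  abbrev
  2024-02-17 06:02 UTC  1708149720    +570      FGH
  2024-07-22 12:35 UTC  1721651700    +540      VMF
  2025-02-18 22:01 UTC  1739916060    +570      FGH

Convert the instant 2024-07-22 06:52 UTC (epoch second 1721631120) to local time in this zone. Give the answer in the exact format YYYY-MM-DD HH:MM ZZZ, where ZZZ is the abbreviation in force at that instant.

2024-07-22 16:22 FGH

Query: 2024-07-22 06:52 UTC
Rule 1/3 (FGH, +09:30): 2024-02-17 06:02 UTC ≤ query < 2024-07-22 12:35 UTC
6·60 + 52 + 570 = 982 min
982 = 0·1440 + 982; 982 = 16·60 + 22 → 16:22, same day
→ 2024-07-22 16:22 FGH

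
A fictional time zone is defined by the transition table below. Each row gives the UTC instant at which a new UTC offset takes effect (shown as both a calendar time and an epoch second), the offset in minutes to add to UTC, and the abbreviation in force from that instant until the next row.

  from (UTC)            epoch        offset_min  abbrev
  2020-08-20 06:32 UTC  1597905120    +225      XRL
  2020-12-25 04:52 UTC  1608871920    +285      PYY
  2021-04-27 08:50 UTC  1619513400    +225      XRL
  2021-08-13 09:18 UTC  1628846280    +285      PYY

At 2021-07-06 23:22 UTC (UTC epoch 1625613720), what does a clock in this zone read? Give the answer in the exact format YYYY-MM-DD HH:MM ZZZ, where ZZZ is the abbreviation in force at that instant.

2021-07-07 03:07 XRL

Query: 2021-07-06 23:22 UTC
Rule 3/4 (XRL, +03:45): 2021-04-27 08:50 UTC ≤ query < 2021-08-13 09:18 UTC
23·60 + 22 + 225 = 1627 min
1627 = 1·1440 + 187; 187 = 3·60 + 7 → 03:07, 2021-07-06 + 1 day = 2021-07-07
→ 2021-07-07 03:07 XRL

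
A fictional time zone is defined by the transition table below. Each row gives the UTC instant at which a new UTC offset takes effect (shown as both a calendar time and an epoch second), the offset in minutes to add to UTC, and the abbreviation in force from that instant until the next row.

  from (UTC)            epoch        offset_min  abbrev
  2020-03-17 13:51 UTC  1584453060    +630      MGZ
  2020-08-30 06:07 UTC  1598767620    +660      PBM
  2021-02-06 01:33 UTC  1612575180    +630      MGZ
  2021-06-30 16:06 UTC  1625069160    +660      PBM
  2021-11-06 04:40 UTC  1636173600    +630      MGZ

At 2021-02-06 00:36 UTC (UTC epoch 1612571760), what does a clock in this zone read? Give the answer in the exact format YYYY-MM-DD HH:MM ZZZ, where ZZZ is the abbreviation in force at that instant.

Query: 2021-02-06 00:36 UTC
Rule 2/5 (PBM, +11:00): 2020-08-30 06:07 UTC ≤ query < 2021-02-06 01:33 UTC
0·60 + 36 + 660 = 696 min
696 = 0·1440 + 696; 696 = 11·60 + 36 → 11:36, same day
→ 2021-02-06 11:36 PBM

2021-02-06 11:36 PBM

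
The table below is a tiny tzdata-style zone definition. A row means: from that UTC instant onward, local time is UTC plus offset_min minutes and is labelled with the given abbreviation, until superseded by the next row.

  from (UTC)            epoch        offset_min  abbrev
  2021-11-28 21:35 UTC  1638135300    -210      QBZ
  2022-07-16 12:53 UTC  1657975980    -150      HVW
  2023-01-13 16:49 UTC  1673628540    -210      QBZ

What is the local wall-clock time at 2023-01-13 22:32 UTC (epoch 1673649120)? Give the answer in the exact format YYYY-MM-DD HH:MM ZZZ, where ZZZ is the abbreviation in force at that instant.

2023-01-13 19:02 QBZ

Query: 2023-01-13 22:32 UTC
Rule 3/3 (QBZ, -03:30): 2023-01-13 16:49 UTC ≤ query < +∞
22·60 + 32 - 210 = 1142 min
1142 = 0·1440 + 1142; 1142 = 19·60 + 2 → 19:02, same day
→ 2023-01-13 19:02 QBZ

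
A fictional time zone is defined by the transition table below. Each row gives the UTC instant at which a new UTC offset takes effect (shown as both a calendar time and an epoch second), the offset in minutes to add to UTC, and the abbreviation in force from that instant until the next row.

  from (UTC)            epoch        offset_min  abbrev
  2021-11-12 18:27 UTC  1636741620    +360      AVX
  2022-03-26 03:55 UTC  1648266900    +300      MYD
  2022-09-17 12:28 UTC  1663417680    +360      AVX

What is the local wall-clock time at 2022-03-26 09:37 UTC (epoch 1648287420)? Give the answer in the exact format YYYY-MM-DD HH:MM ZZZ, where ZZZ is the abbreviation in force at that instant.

2022-03-26 14:37 MYD

Query: 2022-03-26 09:37 UTC
Rule 2/3 (MYD, +05:00): 2022-03-26 03:55 UTC ≤ query < 2022-09-17 12:28 UTC
9·60 + 37 + 300 = 877 min
877 = 0·1440 + 877; 877 = 14·60 + 37 → 14:37, same day
→ 2022-03-26 14:37 MYD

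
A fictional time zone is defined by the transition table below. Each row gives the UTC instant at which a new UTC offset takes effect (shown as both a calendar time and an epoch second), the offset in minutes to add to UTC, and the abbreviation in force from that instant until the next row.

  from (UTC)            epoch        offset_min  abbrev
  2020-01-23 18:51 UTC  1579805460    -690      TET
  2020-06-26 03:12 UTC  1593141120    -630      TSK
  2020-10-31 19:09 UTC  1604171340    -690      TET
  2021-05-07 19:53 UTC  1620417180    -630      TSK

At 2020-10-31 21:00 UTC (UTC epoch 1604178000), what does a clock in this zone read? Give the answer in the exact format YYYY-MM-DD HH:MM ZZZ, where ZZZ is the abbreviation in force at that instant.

Query: 2020-10-31 21:00 UTC
Rule 3/4 (TET, -11:30): 2020-10-31 19:09 UTC ≤ query < 2021-05-07 19:53 UTC
21·60 + 0 - 690 = 570 min
570 = 0·1440 + 570; 570 = 9·60 + 30 → 09:30, same day
→ 2020-10-31 09:30 TET

2020-10-31 09:30 TET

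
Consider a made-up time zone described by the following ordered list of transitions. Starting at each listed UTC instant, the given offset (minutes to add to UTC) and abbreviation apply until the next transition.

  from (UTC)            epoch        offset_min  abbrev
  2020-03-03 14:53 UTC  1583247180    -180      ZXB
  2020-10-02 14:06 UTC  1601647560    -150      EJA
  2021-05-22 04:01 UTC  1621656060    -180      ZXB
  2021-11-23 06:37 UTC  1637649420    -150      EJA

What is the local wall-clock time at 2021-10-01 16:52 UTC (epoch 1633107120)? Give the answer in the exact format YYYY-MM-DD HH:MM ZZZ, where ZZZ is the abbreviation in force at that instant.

2021-10-01 13:52 ZXB

Query: 2021-10-01 16:52 UTC
Rule 3/4 (ZXB, -03:00): 2021-05-22 04:01 UTC ≤ query < 2021-11-23 06:37 UTC
16·60 + 52 - 180 = 832 min
832 = 0·1440 + 832; 832 = 13·60 + 52 → 13:52, same day
→ 2021-10-01 13:52 ZXB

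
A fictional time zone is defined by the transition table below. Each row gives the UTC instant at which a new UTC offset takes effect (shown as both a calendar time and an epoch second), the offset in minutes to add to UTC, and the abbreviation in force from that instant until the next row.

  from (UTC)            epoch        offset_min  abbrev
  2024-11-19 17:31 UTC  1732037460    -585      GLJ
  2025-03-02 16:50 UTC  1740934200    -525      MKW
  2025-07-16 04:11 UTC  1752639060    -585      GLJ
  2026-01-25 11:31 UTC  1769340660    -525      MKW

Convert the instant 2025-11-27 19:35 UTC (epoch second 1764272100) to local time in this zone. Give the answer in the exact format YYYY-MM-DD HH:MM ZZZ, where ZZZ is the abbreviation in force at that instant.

2025-11-27 09:50 GLJ

Query: 2025-11-27 19:35 UTC
Rule 3/4 (GLJ, -09:45): 2025-07-16 04:11 UTC ≤ query < 2026-01-25 11:31 UTC
19·60 + 35 - 585 = 590 min
590 = 0·1440 + 590; 590 = 9·60 + 50 → 09:50, same day
→ 2025-11-27 09:50 GLJ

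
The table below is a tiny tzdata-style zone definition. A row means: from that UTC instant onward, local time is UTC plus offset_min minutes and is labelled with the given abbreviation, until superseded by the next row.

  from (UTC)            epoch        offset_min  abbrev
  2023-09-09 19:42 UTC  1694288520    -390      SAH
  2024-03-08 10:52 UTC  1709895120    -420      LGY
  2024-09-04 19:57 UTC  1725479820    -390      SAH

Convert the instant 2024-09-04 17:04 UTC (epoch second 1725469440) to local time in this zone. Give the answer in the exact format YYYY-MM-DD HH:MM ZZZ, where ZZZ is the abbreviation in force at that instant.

2024-09-04 10:04 LGY

Query: 2024-09-04 17:04 UTC
Rule 2/3 (LGY, -07:00): 2024-03-08 10:52 UTC ≤ query < 2024-09-04 19:57 UTC
17·60 + 4 - 420 = 604 min
604 = 0·1440 + 604; 604 = 10·60 + 4 → 10:04, same day
→ 2024-09-04 10:04 LGY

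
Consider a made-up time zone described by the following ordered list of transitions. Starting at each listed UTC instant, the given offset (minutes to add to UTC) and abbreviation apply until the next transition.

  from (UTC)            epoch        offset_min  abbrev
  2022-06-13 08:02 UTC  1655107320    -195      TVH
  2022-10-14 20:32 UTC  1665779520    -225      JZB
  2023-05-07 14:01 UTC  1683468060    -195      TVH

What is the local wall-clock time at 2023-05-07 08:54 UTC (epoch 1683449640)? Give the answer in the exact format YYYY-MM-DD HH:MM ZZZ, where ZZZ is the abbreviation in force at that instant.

Query: 2023-05-07 08:54 UTC
Rule 2/3 (JZB, -03:45): 2022-10-14 20:32 UTC ≤ query < 2023-05-07 14:01 UTC
8·60 + 54 - 225 = 309 min
309 = 0·1440 + 309; 309 = 5·60 + 9 → 05:09, same day
→ 2023-05-07 05:09 JZB

2023-05-07 05:09 JZB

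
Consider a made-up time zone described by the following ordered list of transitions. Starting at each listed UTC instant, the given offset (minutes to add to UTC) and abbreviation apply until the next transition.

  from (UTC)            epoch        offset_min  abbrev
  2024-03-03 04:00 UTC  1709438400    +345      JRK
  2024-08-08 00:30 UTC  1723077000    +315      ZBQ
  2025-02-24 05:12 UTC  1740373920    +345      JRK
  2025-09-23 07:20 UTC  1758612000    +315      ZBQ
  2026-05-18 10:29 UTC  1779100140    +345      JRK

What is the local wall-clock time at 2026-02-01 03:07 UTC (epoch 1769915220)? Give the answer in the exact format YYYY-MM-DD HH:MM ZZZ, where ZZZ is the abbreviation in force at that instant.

2026-02-01 08:22 ZBQ

Query: 2026-02-01 03:07 UTC
Rule 4/5 (ZBQ, +05:15): 2025-09-23 07:20 UTC ≤ query < 2026-05-18 10:29 UTC
3·60 + 7 + 315 = 502 min
502 = 0·1440 + 502; 502 = 8·60 + 22 → 08:22, same day
→ 2026-02-01 08:22 ZBQ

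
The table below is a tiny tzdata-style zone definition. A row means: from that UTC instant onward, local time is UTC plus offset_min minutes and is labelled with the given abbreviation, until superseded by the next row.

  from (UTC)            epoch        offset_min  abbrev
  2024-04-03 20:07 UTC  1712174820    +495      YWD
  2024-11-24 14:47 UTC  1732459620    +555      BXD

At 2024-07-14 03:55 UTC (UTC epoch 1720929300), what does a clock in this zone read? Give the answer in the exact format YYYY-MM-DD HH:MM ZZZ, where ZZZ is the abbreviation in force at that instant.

2024-07-14 12:10 YWD

Query: 2024-07-14 03:55 UTC
Rule 1/2 (YWD, +08:15): 2024-04-03 20:07 UTC ≤ query < 2024-11-24 14:47 UTC
3·60 + 55 + 495 = 730 min
730 = 0·1440 + 730; 730 = 12·60 + 10 → 12:10, same day
→ 2024-07-14 12:10 YWD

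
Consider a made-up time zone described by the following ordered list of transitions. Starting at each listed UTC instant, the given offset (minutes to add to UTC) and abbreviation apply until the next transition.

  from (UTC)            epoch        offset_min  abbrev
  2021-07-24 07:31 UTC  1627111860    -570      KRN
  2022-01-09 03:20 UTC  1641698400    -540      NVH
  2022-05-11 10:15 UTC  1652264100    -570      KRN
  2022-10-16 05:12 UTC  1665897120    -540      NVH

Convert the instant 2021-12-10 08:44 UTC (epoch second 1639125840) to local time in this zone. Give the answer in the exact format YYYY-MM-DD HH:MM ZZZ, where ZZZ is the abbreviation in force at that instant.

2021-12-09 23:14 KRN

Query: 2021-12-10 08:44 UTC
Rule 1/4 (KRN, -09:30): 2021-07-24 07:31 UTC ≤ query < 2022-01-09 03:20 UTC
8·60 + 44 - 570 = -46 min
-46 = -1·1440 + 1394; 1394 = 23·60 + 14 → 23:14, 2021-12-10 - 1 day = 2021-12-09
→ 2021-12-09 23:14 KRN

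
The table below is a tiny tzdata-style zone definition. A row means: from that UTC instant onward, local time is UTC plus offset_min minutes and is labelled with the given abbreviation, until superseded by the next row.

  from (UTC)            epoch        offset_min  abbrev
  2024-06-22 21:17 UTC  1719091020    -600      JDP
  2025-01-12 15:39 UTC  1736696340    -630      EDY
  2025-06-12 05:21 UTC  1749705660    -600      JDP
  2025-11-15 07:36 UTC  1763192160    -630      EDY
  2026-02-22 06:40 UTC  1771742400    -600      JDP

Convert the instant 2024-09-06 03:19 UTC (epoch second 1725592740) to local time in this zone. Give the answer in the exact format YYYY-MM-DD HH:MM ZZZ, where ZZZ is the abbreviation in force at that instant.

2024-09-05 17:19 JDP

Query: 2024-09-06 03:19 UTC
Rule 1/5 (JDP, -10:00): 2024-06-22 21:17 UTC ≤ query < 2025-01-12 15:39 UTC
3·60 + 19 - 600 = -401 min
-401 = -1·1440 + 1039; 1039 = 17·60 + 19 → 17:19, 2024-09-06 - 1 day = 2024-09-05
→ 2024-09-05 17:19 JDP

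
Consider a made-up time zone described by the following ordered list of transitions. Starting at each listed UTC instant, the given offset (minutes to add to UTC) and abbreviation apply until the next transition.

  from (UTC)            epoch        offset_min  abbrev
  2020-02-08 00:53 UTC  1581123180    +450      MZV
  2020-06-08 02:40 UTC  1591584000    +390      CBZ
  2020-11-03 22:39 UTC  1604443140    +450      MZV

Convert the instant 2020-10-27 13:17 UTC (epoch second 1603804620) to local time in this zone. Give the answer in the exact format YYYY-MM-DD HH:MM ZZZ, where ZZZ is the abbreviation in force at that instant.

2020-10-27 19:47 CBZ

Query: 2020-10-27 13:17 UTC
Rule 2/3 (CBZ, +06:30): 2020-06-08 02:40 UTC ≤ query < 2020-11-03 22:39 UTC
13·60 + 17 + 390 = 1187 min
1187 = 0·1440 + 1187; 1187 = 19·60 + 47 → 19:47, same day
→ 2020-10-27 19:47 CBZ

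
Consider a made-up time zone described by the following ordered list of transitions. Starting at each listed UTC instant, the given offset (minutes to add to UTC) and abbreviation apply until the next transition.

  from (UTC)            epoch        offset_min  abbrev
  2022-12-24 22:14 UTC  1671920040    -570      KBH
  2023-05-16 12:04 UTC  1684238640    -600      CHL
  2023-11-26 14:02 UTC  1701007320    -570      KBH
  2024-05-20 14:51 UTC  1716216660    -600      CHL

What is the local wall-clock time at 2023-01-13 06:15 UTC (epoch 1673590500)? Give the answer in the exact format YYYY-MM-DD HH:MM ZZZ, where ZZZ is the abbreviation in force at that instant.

Query: 2023-01-13 06:15 UTC
Rule 1/4 (KBH, -09:30): 2022-12-24 22:14 UTC ≤ query < 2023-05-16 12:04 UTC
6·60 + 15 - 570 = -195 min
-195 = -1·1440 + 1245; 1245 = 20·60 + 45 → 20:45, 2023-01-13 - 1 day = 2023-01-12
→ 2023-01-12 20:45 KBH

2023-01-12 20:45 KBH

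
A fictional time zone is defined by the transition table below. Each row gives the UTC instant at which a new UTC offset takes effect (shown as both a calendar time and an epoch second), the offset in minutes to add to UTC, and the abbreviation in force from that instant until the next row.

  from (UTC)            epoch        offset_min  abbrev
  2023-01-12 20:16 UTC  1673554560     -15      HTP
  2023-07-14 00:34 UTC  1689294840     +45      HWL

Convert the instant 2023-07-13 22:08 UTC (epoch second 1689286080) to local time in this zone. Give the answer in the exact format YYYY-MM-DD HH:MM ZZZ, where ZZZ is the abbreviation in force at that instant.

Query: 2023-07-13 22:08 UTC
Rule 1/2 (HTP, -00:15): 2023-01-12 20:16 UTC ≤ query < 2023-07-14 00:34 UTC
22·60 + 8 - 15 = 1313 min
1313 = 0·1440 + 1313; 1313 = 21·60 + 53 → 21:53, same day
→ 2023-07-13 21:53 HTP

2023-07-13 21:53 HTP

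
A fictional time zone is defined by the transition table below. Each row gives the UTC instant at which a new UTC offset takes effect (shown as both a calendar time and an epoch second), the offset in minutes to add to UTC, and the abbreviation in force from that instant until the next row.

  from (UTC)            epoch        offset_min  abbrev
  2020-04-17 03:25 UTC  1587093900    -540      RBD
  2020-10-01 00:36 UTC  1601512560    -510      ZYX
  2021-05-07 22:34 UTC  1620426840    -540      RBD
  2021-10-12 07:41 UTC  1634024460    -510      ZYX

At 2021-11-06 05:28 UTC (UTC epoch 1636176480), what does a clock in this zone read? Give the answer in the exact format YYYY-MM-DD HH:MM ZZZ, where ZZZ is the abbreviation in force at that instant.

2021-11-05 20:58 ZYX

Query: 2021-11-06 05:28 UTC
Rule 4/4 (ZYX, -08:30): 2021-10-12 07:41 UTC ≤ query < +∞
5·60 + 28 - 510 = -182 min
-182 = -1·1440 + 1258; 1258 = 20·60 + 58 → 20:58, 2021-11-06 - 1 day = 2021-11-05
→ 2021-11-05 20:58 ZYX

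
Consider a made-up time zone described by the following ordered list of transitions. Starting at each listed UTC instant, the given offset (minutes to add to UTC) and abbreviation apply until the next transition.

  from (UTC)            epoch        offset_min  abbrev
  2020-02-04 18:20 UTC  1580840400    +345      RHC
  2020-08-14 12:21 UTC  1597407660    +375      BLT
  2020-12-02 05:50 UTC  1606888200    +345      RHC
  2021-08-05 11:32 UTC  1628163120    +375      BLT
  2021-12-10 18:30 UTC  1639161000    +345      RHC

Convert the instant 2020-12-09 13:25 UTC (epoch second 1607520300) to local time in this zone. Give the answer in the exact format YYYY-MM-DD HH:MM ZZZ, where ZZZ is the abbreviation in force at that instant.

Query: 2020-12-09 13:25 UTC
Rule 3/5 (RHC, +05:45): 2020-12-02 05:50 UTC ≤ query < 2021-08-05 11:32 UTC
13·60 + 25 + 345 = 1150 min
1150 = 0·1440 + 1150; 1150 = 19·60 + 10 → 19:10, same day
→ 2020-12-09 19:10 RHC

2020-12-09 19:10 RHC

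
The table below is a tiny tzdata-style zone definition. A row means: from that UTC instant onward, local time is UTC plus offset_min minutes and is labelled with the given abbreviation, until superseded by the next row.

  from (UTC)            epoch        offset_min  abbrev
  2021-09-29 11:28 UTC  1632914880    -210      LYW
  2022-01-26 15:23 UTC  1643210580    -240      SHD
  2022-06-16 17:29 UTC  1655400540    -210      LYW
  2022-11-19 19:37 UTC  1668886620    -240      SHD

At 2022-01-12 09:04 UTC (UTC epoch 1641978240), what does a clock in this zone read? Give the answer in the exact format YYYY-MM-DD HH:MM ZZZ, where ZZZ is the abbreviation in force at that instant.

2022-01-12 05:34 LYW

Query: 2022-01-12 09:04 UTC
Rule 1/4 (LYW, -03:30): 2021-09-29 11:28 UTC ≤ query < 2022-01-26 15:23 UTC
9·60 + 4 - 210 = 334 min
334 = 0·1440 + 334; 334 = 5·60 + 34 → 05:34, same day
→ 2022-01-12 05:34 LYW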